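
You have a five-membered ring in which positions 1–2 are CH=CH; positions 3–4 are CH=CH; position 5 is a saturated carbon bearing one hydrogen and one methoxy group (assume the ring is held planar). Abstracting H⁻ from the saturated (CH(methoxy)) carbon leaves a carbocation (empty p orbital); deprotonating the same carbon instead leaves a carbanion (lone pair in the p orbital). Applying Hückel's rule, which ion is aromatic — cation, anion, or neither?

The anion

In both ions every ring atom is sp² and contributes a p orbital, so both rings are fully conjugated.
Cation: 2 × 2 + 0 = 4 π electrons → 4(1), antiaromatic.
Anion: 2 × 2 + 2 = 6 π electrons → 4(1)+2, aromatic.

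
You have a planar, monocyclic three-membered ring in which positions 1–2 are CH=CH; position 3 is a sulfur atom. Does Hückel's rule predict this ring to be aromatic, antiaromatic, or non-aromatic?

Antiaromatic

Check conjugation: every atom in a ring double bond is sp² and brings one electron to the p orbital; the sulfur donates one lone pair from its p orbital — every position has a p orbital, so the cyclic π system is continuous.
Adding the contributions, 1 × 2 = 2 from the double-bond unit + 2 from the S atom = 4.
4 = 4(1); a planar, fully conjugated 4n system is antiaromatic.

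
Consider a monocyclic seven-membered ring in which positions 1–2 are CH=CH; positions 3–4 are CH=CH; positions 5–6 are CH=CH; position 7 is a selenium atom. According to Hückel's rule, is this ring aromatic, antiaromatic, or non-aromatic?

Antiaromatic

The p orbitals form a continuous loop: every atom in a ring double bond is sp² and brings one electron to the p orbital; the selenium donates one lone pair from its p orbital. The ring is fully conjugated.
Counting π electrons: 3 × 2 = 6 from the double-bond units + 2 from the Se atom = 8.
With 8 = 4·2 π electrons, Hückel's rule classifies the planar ring as antiaromatic.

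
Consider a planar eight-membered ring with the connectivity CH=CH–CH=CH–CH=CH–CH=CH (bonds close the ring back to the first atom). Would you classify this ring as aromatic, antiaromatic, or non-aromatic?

Antiaromatic

The p orbitals form a continuous loop: each doubly-bonded ring atom is sp² with one p-orbital electron. The ring is fully conjugated.
Tallying contributions gives 4 × 2 = 8 from the 4 double-bond units.
A 4n π count (8, n = 2) in a planar conjugated ring means antiaromatic.
(The species described is cyclooctatetraene.)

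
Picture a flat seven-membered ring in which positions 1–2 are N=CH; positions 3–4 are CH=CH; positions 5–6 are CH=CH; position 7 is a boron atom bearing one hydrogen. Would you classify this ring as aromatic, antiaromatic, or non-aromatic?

Aromatic

All ring atoms are sp² and supply a p orbital to the ring (the double-bond atoms are sp², each contributing one p electron; the doubly-bonded nitrogens are pyridine-type — their lone pairs lie in the ring plane, leaving one electron in the p orbital; the boron has an empty p orbital); the conjugation is uninterrupted.
Adding the contributions, 3 × 2 = 6 from the double-bond units + 0 from the BH atom = 6.
That gives a 4n+2 count (6, n = 1).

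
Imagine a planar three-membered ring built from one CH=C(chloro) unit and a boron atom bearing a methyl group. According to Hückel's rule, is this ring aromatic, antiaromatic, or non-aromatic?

Aromatic

Every ring atom contributes a p orbital perpendicular to the ring (every atom in a ring double bond is sp² and brings one electron to the p orbital; the boron has an empty p orbital), so the π system is cyclic and fully conjugated.
Counting π electrons: 1 × 2 = 2 from the double-bond unit + 0 from the B(methyl) atom = 2.
2 = 4(0) + 2, which satisfies Hückel's 4n+2 rule.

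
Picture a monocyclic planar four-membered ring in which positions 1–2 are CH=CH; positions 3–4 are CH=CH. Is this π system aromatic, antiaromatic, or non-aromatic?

Every ring atom contributes a p orbital perpendicular to the ring (each doubly-bonded ring atom is sp² with one p-orbital electron), so the π system is cyclic and fully conjugated.
Tallying contributions gives 2 × 2 = 4 from the 2 double-bond units.
A 4n π count (4, n = 1) in a planar conjugated ring means antiaromatic.

Antiaromatic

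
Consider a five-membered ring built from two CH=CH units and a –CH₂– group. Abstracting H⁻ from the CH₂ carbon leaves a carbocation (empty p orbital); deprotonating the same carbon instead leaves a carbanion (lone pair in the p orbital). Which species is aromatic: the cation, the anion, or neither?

Once that carbon is sp², every ring atom has a p orbital and both ions are fully conjugated.
Cation: 2 × 2 + 0 = 4 π electrons → 4(1), antiaromatic.
Anion: 2 × 2 + 2 = 6 π electrons → 4(1)+2, aromatic.

The anion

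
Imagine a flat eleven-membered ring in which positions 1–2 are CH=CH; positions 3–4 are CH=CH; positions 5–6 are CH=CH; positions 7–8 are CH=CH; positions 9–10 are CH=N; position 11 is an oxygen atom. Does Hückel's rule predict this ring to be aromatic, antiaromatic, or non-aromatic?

Antiaromatic

The p orbitals form a continuous loop: each doubly-bonded ring atom is sp² with one p-orbital electron; the doubly-bonded nitrogens are pyridine-type — their lone pairs lie in the ring plane, leaving one electron in the p orbital; the oxygen donates one lone pair from its p orbital. The ring is fully conjugated.
Counting π electrons: 5 × 2 = 10 from the double-bond units + 2 from the O atom = 12.
With 12 = 4·3 π electrons, Hückel's rule classifies the planar ring as antiaromatic.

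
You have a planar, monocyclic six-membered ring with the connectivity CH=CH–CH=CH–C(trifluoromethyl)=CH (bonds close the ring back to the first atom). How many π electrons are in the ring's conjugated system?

The p orbitals form a continuous loop: every atom in a ring double bond is sp² and brings one electron to the p orbital. The ring is fully conjugated.
Adding the contributions, 3 × 2 = 6 from the 3 double-bond units.

6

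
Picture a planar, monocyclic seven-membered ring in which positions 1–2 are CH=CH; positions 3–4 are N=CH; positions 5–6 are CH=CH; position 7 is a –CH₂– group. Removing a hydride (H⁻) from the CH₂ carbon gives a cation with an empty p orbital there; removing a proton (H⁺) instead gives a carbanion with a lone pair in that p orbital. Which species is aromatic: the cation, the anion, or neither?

In either ion the ring is fully conjugated: every atom, including the new sp² carbon, supplies a p orbital.
Cation: 3 × 2 + 0 = 6 π electrons → 4(1)+2, aromatic.
Anion: 3 × 2 + 2 = 8 π electrons → 4(2), antiaromatic.

The cation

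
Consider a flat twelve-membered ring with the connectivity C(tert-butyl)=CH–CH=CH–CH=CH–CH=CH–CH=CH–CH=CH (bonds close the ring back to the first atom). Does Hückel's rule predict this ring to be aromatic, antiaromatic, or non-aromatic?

Antiaromatic

All ring atoms are sp² and supply a p orbital to the ring (every atom in a ring double bond is sp² and brings one electron to the p orbital); the conjugation is uninterrupted.
Tallying contributions gives 6 × 2 = 12 from the 6 double-bond units.
12 is a 4n count (n = 3), so the planar conjugated ring is antiaromatic.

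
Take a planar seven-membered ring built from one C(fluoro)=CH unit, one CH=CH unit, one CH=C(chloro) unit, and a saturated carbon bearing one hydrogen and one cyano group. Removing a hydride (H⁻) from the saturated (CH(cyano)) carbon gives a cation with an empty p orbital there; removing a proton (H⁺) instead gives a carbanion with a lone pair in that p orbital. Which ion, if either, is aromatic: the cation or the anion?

Once that carbon is sp², every ring atom has a p orbital and both ions are fully conjugated.
Cation: 3 × 2 + 0 = 6 π electrons → 4(1)+2, aromatic.
Anion: 3 × 2 + 2 = 8 π electrons → 4(2), antiaromatic.

The cation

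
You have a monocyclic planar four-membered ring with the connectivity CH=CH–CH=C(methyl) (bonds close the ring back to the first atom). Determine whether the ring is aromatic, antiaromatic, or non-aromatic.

Antiaromatic

Check conjugation: every atom in a ring double bond is sp² and brings one electron to the p orbital — every position has a p orbital, so the cyclic π system is continuous.
π-electron count: 2 × 2 = 4 from the 2 double-bond units.
4 is a 4n count (n = 1), so the planar conjugated ring is antiaromatic.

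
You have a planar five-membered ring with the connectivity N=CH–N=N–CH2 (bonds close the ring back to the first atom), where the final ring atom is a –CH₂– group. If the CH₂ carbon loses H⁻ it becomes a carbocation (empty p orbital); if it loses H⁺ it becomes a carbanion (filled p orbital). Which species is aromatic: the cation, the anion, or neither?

The anion

In either ion the ring is fully conjugated: every atom, including the new sp² carbon, supplies a p orbital.
Cation: 2 × 2 + 0 = 4 π electrons → 4(1), antiaromatic.
Anion: 2 × 2 + 2 = 6 π electrons → 4(1)+2, aromatic.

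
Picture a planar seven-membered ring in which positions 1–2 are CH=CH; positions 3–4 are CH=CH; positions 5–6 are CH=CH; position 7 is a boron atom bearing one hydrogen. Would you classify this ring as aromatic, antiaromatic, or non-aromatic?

Aromatic

All ring atoms are sp² and supply a p orbital to the ring (every atom in a ring double bond is sp² and brings one electron to the p orbital; the boron has an empty p orbital); the conjugation is uninterrupted.
Tallying contributions gives 3 × 2 = 6 from the double-bond units + 0 from the BH atom = 6.
Since 6 = 4·1 + 2, the ring meets the 4n+2 criterion.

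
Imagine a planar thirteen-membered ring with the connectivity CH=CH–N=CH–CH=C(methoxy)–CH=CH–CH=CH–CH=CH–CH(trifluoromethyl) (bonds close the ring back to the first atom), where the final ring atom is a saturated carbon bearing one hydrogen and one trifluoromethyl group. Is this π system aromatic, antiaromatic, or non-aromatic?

The CH(trifluoromethyl) carbon is saturated: that saturated carbon is sp³ and has no p orbital in the ring π system. Conjugation is not continuous around the ring.
Hückel's rule only applies to fully conjugated rings, so this one is simply non-aromatic.

Non-aromatic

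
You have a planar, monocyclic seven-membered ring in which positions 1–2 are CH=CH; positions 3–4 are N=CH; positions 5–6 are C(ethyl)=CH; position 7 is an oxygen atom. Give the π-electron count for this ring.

All ring atoms are sp² and supply a p orbital to the ring (each doubly-bonded ring atom is sp² with one p-orbital electron; each =N– nitrogen is pyridine-type (lone pair in the sp² plane, one electron in the p orbital); the oxygen donates one lone pair from its p orbital); the conjugation is uninterrupted.
π-electron count: 3 × 2 = 6 from the double-bond units + 2 from the O atom = 8.

8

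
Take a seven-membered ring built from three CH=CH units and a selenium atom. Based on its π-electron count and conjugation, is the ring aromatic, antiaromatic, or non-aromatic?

Antiaromatic

Check conjugation: each doubly-bonded ring atom is sp² with one p-orbital electron; the selenium donates one lone pair from its p orbital — every position has a p orbital, so the cyclic π system is continuous.
Counting π electrons: 3 × 2 = 6 from the double-bond units + 2 from the Se atom = 8.
With 8 = 4·2 π electrons, Hückel's rule classifies the planar ring as antiaromatic.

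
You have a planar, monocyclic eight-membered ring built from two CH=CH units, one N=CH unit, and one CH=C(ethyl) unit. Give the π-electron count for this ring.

8

Every ring atom contributes a p orbital perpendicular to the ring (the double-bond atoms are sp², each contributing one p electron; each =N– nitrogen is pyridine-type (lone pair in the sp² plane, one electron in the p orbital)), so the π system is cyclic and fully conjugated.
π-electron count: 4 × 2 = 8 from the 4 double-bond units.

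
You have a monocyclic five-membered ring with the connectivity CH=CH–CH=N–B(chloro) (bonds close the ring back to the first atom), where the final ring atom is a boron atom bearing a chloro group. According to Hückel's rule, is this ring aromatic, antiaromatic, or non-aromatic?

The p orbitals form a continuous loop: the double-bond atoms are sp², each contributing one p electron; each sp² =N– keeps its lone pair in-plane and puts one electron into the π system; the boron has an empty p orbital. The ring is fully conjugated.
π-electron count: 2 × 2 = 4 from the double-bond units + 0 from the B(chloro) atom = 4.
4 = 4(1); a planar, fully conjugated 4n system is antiaromatic.

Antiaromatic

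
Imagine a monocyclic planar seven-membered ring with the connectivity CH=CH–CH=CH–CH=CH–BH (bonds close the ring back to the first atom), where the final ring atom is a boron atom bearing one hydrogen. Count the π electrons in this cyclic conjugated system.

6

Every ring atom contributes a p orbital perpendicular to the ring (every atom in a ring double bond is sp² and brings one electron to the p orbital; the boron has an empty p orbital), so the π system is cyclic and fully conjugated.
π-electron count: 3 × 2 = 6 from the double-bond units + 0 from the BH atom = 6.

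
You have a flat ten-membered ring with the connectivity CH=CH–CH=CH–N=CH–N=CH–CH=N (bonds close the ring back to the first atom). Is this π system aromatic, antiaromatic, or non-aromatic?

The p orbitals form a continuous loop: the double-bond atoms are sp², each contributing one p electron; the doubly-bonded nitrogens are pyridine-type — their lone pairs lie in the ring plane, leaving one electron in the p orbital. The ring is fully conjugated.
π-electron count: 5 × 2 = 10 from the 5 double-bond units.
10 = 4(2) + 2, which satisfies Hückel's 4n+2 rule.

Aromatic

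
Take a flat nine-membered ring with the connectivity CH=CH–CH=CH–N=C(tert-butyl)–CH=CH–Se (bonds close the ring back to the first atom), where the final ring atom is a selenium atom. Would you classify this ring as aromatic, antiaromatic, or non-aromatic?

The p orbitals form a continuous loop: every atom in a ring double bond is sp² and brings one electron to the p orbital; each =N– nitrogen is pyridine-type (lone pair in the sp² plane, one electron in the p orbital); the selenium donates one lone pair from its p orbital. The ring is fully conjugated.
Counting π electrons: 4 × 2 = 8 from the double-bond units + 2 from the Se atom = 10.
With 10 π electrons (n = 2), the Hückel 4n+2 condition holds.

Aromatic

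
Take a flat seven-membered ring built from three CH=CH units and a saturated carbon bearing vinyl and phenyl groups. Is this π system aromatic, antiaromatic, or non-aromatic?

The C(vinyl)(phenyl) position has four σ bonds — that saturated carbon is sp³ and has no p orbital in the ring π system — so the cyclic conjugation is interrupted.
Broken conjugation rules out both aromaticity and antiaromaticity.

Non-aromatic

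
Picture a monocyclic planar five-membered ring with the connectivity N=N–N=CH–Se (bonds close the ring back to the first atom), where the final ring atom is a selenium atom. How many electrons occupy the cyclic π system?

Check conjugation: every atom in a ring double bond is sp² and brings one electron to the p orbital; each =N– nitrogen is pyridine-type (lone pair in the sp² plane, one electron in the p orbital); the selenium donates one lone pair from its p orbital — every position has a p orbital, so the cyclic π system is continuous.
Tallying contributions gives 2 × 2 = 4 from the double-bond units + 2 from the Se atom = 6.

6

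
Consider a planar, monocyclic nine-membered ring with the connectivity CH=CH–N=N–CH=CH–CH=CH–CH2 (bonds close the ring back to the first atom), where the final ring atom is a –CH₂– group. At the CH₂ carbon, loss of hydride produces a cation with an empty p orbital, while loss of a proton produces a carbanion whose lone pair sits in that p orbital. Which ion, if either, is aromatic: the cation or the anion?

In both ions every ring atom is sp² and contributes a p orbital, so both rings are fully conjugated.
Cation: 4 × 2 + 0 = 8 π electrons → 4(2), antiaromatic.
Anion: 4 × 2 + 2 = 10 π electrons → 4(2)+2, aromatic.

The anion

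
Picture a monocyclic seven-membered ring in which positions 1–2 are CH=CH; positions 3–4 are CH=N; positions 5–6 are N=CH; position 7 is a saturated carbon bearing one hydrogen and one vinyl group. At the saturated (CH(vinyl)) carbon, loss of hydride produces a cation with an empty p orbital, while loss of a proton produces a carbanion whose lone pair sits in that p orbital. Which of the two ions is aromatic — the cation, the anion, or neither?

Both ions have a continuous loop of p orbitals — each ring atom is sp².
Cation: 3 × 2 + 0 = 6 π electrons → 4(1)+2, aromatic.
Anion: 3 × 2 + 2 = 8 π electrons → 4(2), antiaromatic.

The cation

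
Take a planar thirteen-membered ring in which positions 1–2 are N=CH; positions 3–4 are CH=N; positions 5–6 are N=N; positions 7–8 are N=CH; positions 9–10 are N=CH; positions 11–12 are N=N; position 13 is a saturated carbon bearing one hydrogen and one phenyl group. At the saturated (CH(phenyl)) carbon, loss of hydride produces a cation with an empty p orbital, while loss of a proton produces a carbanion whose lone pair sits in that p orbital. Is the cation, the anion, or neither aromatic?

The anion

Both ions have a continuous loop of p orbitals — each ring atom is sp².
Cation: 6 × 2 + 0 = 12 π electrons → 4(3), antiaromatic.
Anion: 6 × 2 + 2 = 14 π electrons → 4(3)+2, aromatic.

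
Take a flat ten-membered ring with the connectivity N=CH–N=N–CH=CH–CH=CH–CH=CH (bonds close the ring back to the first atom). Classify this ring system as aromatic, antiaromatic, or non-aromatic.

Aromatic

All ring atoms are sp² and supply a p orbital to the ring (each doubly-bonded ring atom is sp² with one p-orbital electron; each =N– nitrogen is pyridine-type (lone pair in the sp² plane, one electron in the p orbital)); the conjugation is uninterrupted.
Tallying contributions gives 5 × 2 = 10 from the 5 double-bond units.
With 10 π electrons (n = 2), the Hückel 4n+2 condition holds.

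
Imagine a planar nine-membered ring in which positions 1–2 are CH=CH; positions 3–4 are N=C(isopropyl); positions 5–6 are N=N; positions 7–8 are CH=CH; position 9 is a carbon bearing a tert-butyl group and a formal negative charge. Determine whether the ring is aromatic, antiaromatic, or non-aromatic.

Every ring atom contributes a p orbital perpendicular to the ring (the double-bond atoms are sp², each contributing one p electron; the doubly-bonded nitrogens are pyridine-type — their lone pairs lie in the ring plane, leaving one electron in the p orbital; the carbanion's lone pair occupies the p orbital), so the π system is cyclic and fully conjugated.
Counting π electrons: 4 × 2 = 8 from the double-bond units + 2 from the C(tert-butyl)(-) atom = 10.
10 = 4(2) + 2, which satisfies Hückel's 4n+2 rule.

Aromatic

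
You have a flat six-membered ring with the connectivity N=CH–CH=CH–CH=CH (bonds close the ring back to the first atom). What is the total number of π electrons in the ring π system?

6

Check conjugation: every atom in a ring double bond is sp² and brings one electron to the p orbital; the doubly-bonded nitrogens are pyridine-type — their lone pairs lie in the ring plane, leaving one electron in the p orbital — every position has a p orbital, so the cyclic π system is continuous.
Adding the contributions, 3 × 2 = 6 from the 3 double-bond units.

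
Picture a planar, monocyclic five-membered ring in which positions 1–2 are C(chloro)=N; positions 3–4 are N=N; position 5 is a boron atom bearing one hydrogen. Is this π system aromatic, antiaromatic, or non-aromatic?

Check conjugation: the double-bond atoms are sp², each contributing one p electron; each =N– nitrogen is pyridine-type (lone pair in the sp² plane, one electron in the p orbital); the boron has an empty p orbital — every position has a p orbital, so the cyclic π system is continuous.
Adding the contributions, 2 × 2 = 4 from the double-bond units + 0 from the BH atom = 4.
4 = 4(1); a planar, fully conjugated 4n system is antiaromatic.

Antiaromatic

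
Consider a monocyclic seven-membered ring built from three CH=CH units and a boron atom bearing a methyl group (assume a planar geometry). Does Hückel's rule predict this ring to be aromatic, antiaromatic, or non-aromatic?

All ring atoms are sp² and supply a p orbital to the ring (every atom in a ring double bond is sp² and brings one electron to the p orbital; the boron has an empty p orbital); the conjugation is uninterrupted.
Tallying contributions gives 3 × 2 = 6 from the double-bond units + 0 from the B(methyl) atom = 6.
Since 6 = 4·1 + 2, the ring meets the 4n+2 criterion.

Aromatic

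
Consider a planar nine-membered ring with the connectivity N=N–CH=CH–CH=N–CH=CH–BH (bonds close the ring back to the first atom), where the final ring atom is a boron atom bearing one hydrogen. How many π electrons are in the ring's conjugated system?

Every ring atom contributes a p orbital perpendicular to the ring (each doubly-bonded ring atom is sp² with one p-orbital electron; each =N– nitrogen is pyridine-type (lone pair in the sp² plane, one electron in the p orbital); the boron has an empty p orbital), so the π system is cyclic and fully conjugated.
π-electron count: 4 × 2 = 8 from the double-bond units + 0 from the BH atom = 8.

8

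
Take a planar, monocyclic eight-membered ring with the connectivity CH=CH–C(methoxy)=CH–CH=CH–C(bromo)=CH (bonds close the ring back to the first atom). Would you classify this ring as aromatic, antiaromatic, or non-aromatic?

The p orbitals form a continuous loop: each doubly-bonded ring atom is sp² with one p-orbital electron. The ring is fully conjugated.
Tallying contributions gives 4 × 2 = 8 from the 4 double-bond units.
A 4n π count (8, n = 2) in a planar conjugated ring means antiaromatic.

Antiaromatic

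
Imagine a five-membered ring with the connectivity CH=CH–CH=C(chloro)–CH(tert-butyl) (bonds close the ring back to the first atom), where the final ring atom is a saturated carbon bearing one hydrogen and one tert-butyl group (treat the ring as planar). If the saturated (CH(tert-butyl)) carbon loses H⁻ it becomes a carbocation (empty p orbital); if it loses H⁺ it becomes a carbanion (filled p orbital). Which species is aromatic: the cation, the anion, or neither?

Once that carbon is sp², every ring atom has a p orbital and both ions are fully conjugated.
Cation: 2 × 2 + 0 = 4 π electrons → 4(1), antiaromatic.
Anion: 2 × 2 + 2 = 6 π electrons → 4(1)+2, aromatic.

The anion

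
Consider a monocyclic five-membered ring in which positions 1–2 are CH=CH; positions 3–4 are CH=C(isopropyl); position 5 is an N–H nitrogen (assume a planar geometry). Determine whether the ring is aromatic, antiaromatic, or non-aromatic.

Aromatic

Check conjugation: every atom in a ring double bond is sp² and brings one electron to the p orbital; the pyrrole-type nitrogen donates its lone pair from the p orbital — every position has a p orbital, so the cyclic π system is continuous.
π-electron count: 2 × 2 = 4 from the double-bond units + 2 from the NH atom = 6.
With 6 π electrons (n = 1), the Hückel 4n+2 condition holds.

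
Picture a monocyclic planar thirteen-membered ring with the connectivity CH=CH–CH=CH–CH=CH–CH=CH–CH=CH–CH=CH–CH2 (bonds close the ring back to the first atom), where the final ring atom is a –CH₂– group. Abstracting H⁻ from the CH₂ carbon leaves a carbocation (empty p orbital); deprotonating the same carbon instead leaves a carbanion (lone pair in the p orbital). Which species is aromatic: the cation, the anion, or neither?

Both ions have a continuous loop of p orbitals — each ring atom is sp².
Cation: 6 × 2 + 0 = 12 π electrons → 4(3), antiaromatic.
Anion: 6 × 2 + 2 = 14 π electrons → 4(3)+2, aromatic.

The anion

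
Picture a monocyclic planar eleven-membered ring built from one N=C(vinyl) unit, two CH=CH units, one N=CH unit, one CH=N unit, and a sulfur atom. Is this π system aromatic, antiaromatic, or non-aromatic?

Every ring atom contributes a p orbital perpendicular to the ring (the double-bond atoms are sp², each contributing one p electron; each sp² =N– keeps its lone pair in-plane and puts one electron into the π system; the sulfur donates one lone pair from its p orbital), so the π system is cyclic and fully conjugated.
Counting π electrons: 5 × 2 = 10 from the double-bond units + 2 from the S atom = 12.
12 is a 4n count (n = 3), so the planar conjugated ring is antiaromatic.

Antiaromatic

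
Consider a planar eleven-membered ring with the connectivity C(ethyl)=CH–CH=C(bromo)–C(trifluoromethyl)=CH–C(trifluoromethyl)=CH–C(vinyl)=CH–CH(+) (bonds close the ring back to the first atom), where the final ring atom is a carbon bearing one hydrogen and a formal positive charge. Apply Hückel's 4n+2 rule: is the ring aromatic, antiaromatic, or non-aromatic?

Aromatic

Check conjugation: each doubly-bonded ring atom is sp² with one p-orbital electron; the carbocation has an empty p orbital — every position has a p orbital, so the cyclic π system is continuous.
π-electron count: 5 × 2 = 10 from the double-bond units + 0 from the CH(+) atom = 10.
That gives a 4n+2 count (10, n = 2).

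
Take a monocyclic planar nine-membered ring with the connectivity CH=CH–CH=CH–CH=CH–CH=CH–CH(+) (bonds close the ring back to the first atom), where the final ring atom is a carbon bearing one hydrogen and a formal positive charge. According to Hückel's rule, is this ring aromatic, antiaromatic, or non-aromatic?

Every ring atom contributes a p orbital perpendicular to the ring (each doubly-bonded ring atom is sp² with one p-orbital electron; the carbocation has an empty p orbital), so the π system is cyclic and fully conjugated.
π-electron count: 4 × 2 = 8 from the double-bond units + 0 from the CH(+) atom = 8.
With 8 = 4·2 π electrons, Hückel's rule classifies the planar ring as antiaromatic.

Antiaromatic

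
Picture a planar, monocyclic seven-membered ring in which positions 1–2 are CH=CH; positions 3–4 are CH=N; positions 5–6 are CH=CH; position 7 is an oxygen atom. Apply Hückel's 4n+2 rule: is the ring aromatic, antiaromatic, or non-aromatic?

Antiaromatic

Check conjugation: every atom in a ring double bond is sp² and brings one electron to the p orbital; the doubly-bonded nitrogens are pyridine-type — their lone pairs lie in the ring plane, leaving one electron in the p orbital; the oxygen donates one lone pair from its p orbital — every position has a p orbital, so the cyclic π system is continuous.
Tallying contributions gives 3 × 2 = 6 from the double-bond units + 2 from the O atom = 8.
With 8 = 4·2 π electrons, Hückel's rule classifies the planar ring as antiaromatic.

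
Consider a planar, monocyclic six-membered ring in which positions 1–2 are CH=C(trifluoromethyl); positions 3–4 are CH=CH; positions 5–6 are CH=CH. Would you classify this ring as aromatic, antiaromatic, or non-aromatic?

Check conjugation: every atom in a ring double bond is sp² and brings one electron to the p orbital — every position has a p orbital, so the cyclic π system is continuous.
Tallying contributions gives 3 × 2 = 6 from the 3 double-bond units.
That gives a 4n+2 count (6, n = 1).

Aromatic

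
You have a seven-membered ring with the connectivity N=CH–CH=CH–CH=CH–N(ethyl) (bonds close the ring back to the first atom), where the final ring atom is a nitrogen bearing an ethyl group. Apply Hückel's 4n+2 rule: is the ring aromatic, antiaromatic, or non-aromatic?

Antiaromatic

Every ring atom contributes a p orbital perpendicular to the ring (the double-bond atoms are sp², each contributing one p electron; each sp² =N– keeps its lone pair in-plane and puts one electron into the π system; the pyrrole-type nitrogen donates its lone pair from the p orbital), so the π system is cyclic and fully conjugated.
Adding the contributions, 3 × 2 = 6 from the double-bond units + 2 from the N(ethyl) atom = 8.
With 8 = 4·2 π electrons, Hückel's rule classifies the planar ring as antiaromatic.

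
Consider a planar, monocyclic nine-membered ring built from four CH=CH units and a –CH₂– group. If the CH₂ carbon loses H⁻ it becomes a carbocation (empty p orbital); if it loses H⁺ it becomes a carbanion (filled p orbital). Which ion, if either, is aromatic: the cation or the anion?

In either ion the ring is fully conjugated: every atom, including the new sp² carbon, supplies a p orbital.
Cation: 4 × 2 + 0 = 8 π electrons → 4(2), antiaromatic.
Anion: 4 × 2 + 2 = 10 π electrons → 4(2)+2, aromatic.

The anion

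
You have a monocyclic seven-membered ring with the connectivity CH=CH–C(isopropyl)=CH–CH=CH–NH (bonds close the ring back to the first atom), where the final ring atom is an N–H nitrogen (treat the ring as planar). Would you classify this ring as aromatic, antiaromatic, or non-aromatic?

Antiaromatic

All ring atoms are sp² and supply a p orbital to the ring (each doubly-bonded ring atom is sp² with one p-orbital electron; the pyrrole-type nitrogen donates its lone pair from the p orbital); the conjugation is uninterrupted.
Tallying contributions gives 3 × 2 = 6 from the double-bond units + 2 from the NH atom = 8.
8 = 4(2); a planar, fully conjugated 4n system is antiaromatic.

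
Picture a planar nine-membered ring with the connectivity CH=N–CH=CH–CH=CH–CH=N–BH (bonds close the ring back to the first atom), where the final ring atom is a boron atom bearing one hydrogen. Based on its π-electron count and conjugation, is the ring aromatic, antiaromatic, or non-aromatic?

Antiaromatic

The p orbitals form a continuous loop: every atom in a ring double bond is sp² and brings one electron to the p orbital; each =N– nitrogen is pyridine-type (lone pair in the sp² plane, one electron in the p orbital); the boron has an empty p orbital. The ring is fully conjugated.
Adding the contributions, 4 × 2 = 8 from the double-bond units + 0 from the BH atom = 8.
With 8 = 4·2 π electrons, Hückel's rule classifies the planar ring as antiaromatic.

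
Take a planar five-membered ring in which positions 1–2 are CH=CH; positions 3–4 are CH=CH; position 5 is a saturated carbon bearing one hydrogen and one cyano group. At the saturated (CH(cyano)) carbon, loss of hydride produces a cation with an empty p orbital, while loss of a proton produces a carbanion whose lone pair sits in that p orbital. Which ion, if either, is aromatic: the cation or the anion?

The anion

In both ions every ring atom is sp² and contributes a p orbital, so both rings are fully conjugated.
Cation: 2 × 2 + 0 = 4 π electrons → 4(1), antiaromatic.
Anion: 2 × 2 + 2 = 6 π electrons → 4(1)+2, aromatic.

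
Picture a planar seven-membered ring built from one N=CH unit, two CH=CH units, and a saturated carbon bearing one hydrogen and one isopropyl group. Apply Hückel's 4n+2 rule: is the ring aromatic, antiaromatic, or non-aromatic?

Non-aromatic

Because that saturated carbon is sp³ and has no p orbital in the ring π system at the CH(isopropyl) position, the π system cannot extend all the way around the ring.
A ring that is not fully conjugated cannot be aromatic or antiaromatic regardless of its π-electron count.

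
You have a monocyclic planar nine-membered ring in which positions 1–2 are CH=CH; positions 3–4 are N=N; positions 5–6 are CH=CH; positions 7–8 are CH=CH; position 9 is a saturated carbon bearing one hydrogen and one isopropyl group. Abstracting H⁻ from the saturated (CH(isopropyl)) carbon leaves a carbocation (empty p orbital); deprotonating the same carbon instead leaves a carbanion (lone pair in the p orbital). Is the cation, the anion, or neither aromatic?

Both ions have a continuous loop of p orbitals — each ring atom is sp².
Cation: 4 × 2 + 0 = 8 π electrons → 4(2), antiaromatic.
Anion: 4 × 2 + 2 = 10 π electrons → 4(2)+2, aromatic.

The anion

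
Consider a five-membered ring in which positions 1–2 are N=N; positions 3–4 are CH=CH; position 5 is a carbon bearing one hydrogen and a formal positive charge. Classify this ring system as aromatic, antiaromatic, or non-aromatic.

Antiaromatic

Every ring atom contributes a p orbital perpendicular to the ring (the double-bond atoms are sp², each contributing one p electron; each sp² =N– keeps its lone pair in-plane and puts one electron into the π system; the carbocation has an empty p orbital), so the π system is cyclic and fully conjugated.
π-electron count: 2 × 2 = 4 from the double-bond units + 0 from the CH(+) atom = 4.
With 4 = 4·1 π electrons, Hückel's rule classifies the planar ring as antiaromatic.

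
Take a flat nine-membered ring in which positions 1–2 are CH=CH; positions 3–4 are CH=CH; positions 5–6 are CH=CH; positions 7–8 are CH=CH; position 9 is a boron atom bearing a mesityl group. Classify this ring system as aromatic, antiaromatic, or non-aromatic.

Check conjugation: every atom in a ring double bond is sp² and brings one electron to the p orbital; the boron has an empty p orbital — every position has a p orbital, so the cyclic π system is continuous.
Tallying contributions gives 4 × 2 = 8 from the double-bond units + 0 from the B(mesityl) atom = 8.
8 = 4(2); a planar, fully conjugated 4n system is antiaromatic.

Antiaromatic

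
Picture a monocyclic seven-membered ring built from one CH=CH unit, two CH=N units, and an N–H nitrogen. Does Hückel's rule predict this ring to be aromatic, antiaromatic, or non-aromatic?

The p orbitals form a continuous loop: the double-bond atoms are sp², each contributing one p electron; each =N– nitrogen is pyridine-type (lone pair in the sp² plane, one electron in the p orbital); the pyrrole-type nitrogen donates its lone pair from the p orbital. The ring is fully conjugated.
Adding the contributions, 3 × 2 = 6 from the double-bond units + 2 from the NH atom = 8.
With 8 = 4·2 π electrons, Hückel's rule classifies the planar ring as antiaromatic.

Antiaromatic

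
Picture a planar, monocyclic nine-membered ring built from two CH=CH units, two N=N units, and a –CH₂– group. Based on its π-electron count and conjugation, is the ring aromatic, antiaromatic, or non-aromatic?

Non-aromatic

At the CH2 position, the tetrahedral CH₂ carbon is sp³ and has no p orbital in the ring π system; the ring's p-orbital overlap is broken there.
A ring that is not fully conjugated cannot be aromatic or antiaromatic regardless of its π-electron count.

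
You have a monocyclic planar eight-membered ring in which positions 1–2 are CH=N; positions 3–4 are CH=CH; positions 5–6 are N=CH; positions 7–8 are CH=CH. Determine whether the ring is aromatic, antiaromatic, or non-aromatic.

Antiaromatic

Check conjugation: the double-bond atoms are sp², each contributing one p electron; the doubly-bonded nitrogens are pyridine-type — their lone pairs lie in the ring plane, leaving one electron in the p orbital — every position has a p orbital, so the cyclic π system is continuous.
Counting π electrons: 4 × 2 = 8 from the 4 double-bond units.
With 8 = 4·2 π electrons, Hückel's rule classifies the planar ring as antiaromatic.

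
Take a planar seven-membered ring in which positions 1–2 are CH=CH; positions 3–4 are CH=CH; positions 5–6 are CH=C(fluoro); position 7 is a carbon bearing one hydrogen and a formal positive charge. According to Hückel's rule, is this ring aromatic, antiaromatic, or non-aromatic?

Aromatic

Every ring atom contributes a p orbital perpendicular to the ring (each doubly-bonded ring atom is sp² with one p-orbital electron; the carbocation has an empty p orbital), so the π system is cyclic and fully conjugated.
π-electron count: 3 × 2 = 6 from the double-bond units + 0 from the CH(+) atom = 6.
With 6 π electrons (n = 1), the Hückel 4n+2 condition holds.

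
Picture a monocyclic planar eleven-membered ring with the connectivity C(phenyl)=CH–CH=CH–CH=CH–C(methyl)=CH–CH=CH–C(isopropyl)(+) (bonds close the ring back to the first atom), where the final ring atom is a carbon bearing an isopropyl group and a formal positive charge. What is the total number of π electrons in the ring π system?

10

The p orbitals form a continuous loop: each doubly-bonded ring atom is sp² with one p-orbital electron; the carbocation has an empty p orbital. The ring is fully conjugated.
Adding the contributions, 5 × 2 = 10 from the double-bond units + 0 from the C(isopropyl)(+) atom = 10.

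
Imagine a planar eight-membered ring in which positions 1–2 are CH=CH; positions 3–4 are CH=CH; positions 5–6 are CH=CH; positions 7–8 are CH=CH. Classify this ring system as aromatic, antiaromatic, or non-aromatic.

The p orbitals form a continuous loop: the double-bond atoms are sp², each contributing one p electron. The ring is fully conjugated.
Adding the contributions, 4 × 2 = 8 from the 4 double-bond units.
8 = 4(2); a planar, fully conjugated 4n system is antiaromatic.
(The species described is cyclooctatetraene.)

Antiaromatic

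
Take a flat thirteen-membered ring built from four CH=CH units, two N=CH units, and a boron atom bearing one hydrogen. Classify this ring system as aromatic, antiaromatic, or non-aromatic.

All ring atoms are sp² and supply a p orbital to the ring (every atom in a ring double bond is sp² and brings one electron to the p orbital; each =N– nitrogen is pyridine-type (lone pair in the sp² plane, one electron in the p orbital); the boron has an empty p orbital); the conjugation is uninterrupted.
Counting π electrons: 6 × 2 = 12 from the double-bond units + 0 from the BH atom = 12.
12 is a 4n count (n = 3), so the planar conjugated ring is antiaromatic.

Antiaromatic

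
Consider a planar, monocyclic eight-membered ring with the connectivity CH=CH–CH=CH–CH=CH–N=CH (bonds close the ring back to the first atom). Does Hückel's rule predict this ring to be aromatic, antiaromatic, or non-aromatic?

Antiaromatic

The p orbitals form a continuous loop: every atom in a ring double bond is sp² and brings one electron to the p orbital; each sp² =N– keeps its lone pair in-plane and puts one electron into the π system. The ring is fully conjugated.
Counting π electrons: 4 × 2 = 8 from the 4 double-bond units.
8 is a 4n count (n = 2), so the planar conjugated ring is antiaromatic.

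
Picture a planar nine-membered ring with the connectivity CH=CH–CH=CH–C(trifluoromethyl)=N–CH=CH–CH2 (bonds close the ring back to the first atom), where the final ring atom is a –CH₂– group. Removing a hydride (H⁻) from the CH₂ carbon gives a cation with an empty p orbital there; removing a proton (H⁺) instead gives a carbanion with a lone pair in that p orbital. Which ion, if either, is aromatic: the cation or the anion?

The anion

In both ions every ring atom is sp² and contributes a p orbital, so both rings are fully conjugated.
Cation: 4 × 2 + 0 = 8 π electrons → 4(2), antiaromatic.
Anion: 4 × 2 + 2 = 10 π electrons → 4(2)+2, aromatic.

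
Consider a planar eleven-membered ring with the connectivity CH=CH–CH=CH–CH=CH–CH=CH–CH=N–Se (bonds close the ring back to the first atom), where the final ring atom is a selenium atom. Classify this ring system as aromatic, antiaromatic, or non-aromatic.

Antiaromatic

Check conjugation: each doubly-bonded ring atom is sp² with one p-orbital electron; the doubly-bonded nitrogens are pyridine-type — their lone pairs lie in the ring plane, leaving one electron in the p orbital; the selenium donates one lone pair from its p orbital — every position has a p orbital, so the cyclic π system is continuous.
Adding the contributions, 5 × 2 = 10 from the double-bond units + 2 from the Se atom = 12.
12 is a 4n count (n = 3), so the planar conjugated ring is antiaromatic.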